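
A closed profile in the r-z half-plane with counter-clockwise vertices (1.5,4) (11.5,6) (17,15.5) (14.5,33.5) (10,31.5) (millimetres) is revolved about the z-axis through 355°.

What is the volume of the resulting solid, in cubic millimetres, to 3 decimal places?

Volume = 15955.782 mm³

Profile (r,z), 5 vertices: (1.5,4) (11.5,6) (17,15.5) (14.5,33.5) (10,31.5)
edge 0: (1.5,4)→(11.5,6)  cross = 1.5·6 − 11.5·4 = -37.0000; (r_i+r_j)·cross = 13·-37.0000 = -481.0000
edge 1: (11.5,6)→(17,15.5)  cross = 11.5·15.5 − 17·6 = 76.2500; (r_i+r_j)·cross = 28.5·76.2500 = 2173.1250
edge 2: (17,15.5)→(14.5,33.5)  cross = 17·33.5 − 14.5·15.5 = 344.7500; (r_i+r_j)·cross = 31.5·344.7500 = 10859.6250
edge 3: (14.5,33.5)→(10,31.5)  cross = 14.5·31.5 − 10·33.5 = 121.7500; (r_i+r_j)·cross = 24.5·121.7500 = 2982.8750
edge 4: (10,31.5)→(1.5,4)  cross = 10·4 − 1.5·31.5 = -7.2500; (r_i+r_j)·cross = 11.5·-7.2500 = -83.3750
Σcross = 498.5000 → A = |Σcross|/2 = 249.2500 mm²
Σ(r_i+r_j)·cross = 15451.2500 → first moment M = |Σ|/6 = 2575.2083
R_c = M/A = 2575.2083/249.2500 = 10.3318 mm
θ = 355° = 6.195919 rad
V = θ·R_c·A = 6.195919·10.3318·249.2500 = 15955.782 mm³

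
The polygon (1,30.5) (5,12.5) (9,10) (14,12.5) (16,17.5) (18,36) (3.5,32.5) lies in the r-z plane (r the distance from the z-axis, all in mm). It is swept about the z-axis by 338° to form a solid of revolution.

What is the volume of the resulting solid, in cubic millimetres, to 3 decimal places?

Volume = 17775.434 mm³

Profile (r,z), 7 vertices: (1,30.5) (5,12.5) (9,10) (14,12.5) (16,17.5) (18,36) (3.5,32.5)
edge 0: (1,30.5)→(5,12.5)  cross = 1·12.5 − 5·30.5 = -140.0000; (r_i+r_j)·cross = 6·-140.0000 = -840.0000
edge 1: (5,12.5)→(9,10)  cross = 5·10 − 9·12.5 = -62.5000; (r_i+r_j)·cross = 14·-62.5000 = -875.0000
edge 2: (9,10)→(14,12.5)  cross = 9·12.5 − 14·10 = -27.5000; (r_i+r_j)·cross = 23·-27.5000 = -632.5000
edge 3: (14,12.5)→(16,17.5)  cross = 14·17.5 − 16·12.5 = 45.0000; (r_i+r_j)·cross = 30·45.0000 = 1350.0000
edge 4: (16,17.5)→(18,36)  cross = 16·36 − 18·17.5 = 261.0000; (r_i+r_j)·cross = 34·261.0000 = 8874.0000
edge 5: (18,36)→(3.5,32.5)  cross = 18·32.5 − 3.5·36 = 459.0000; (r_i+r_j)·cross = 21.5·459.0000 = 9868.5000
edge 6: (3.5,32.5)→(1,30.5)  cross = 3.5·30.5 − 1·32.5 = 74.2500; (r_i+r_j)·cross = 4.5·74.2500 = 334.1250
Σcross = 609.2500 → A = |Σcross|/2 = 304.6250 mm²
Σ(r_i+r_j)·cross = 18079.1250 → first moment M = |Σ|/6 = 3013.1875
R_c = M/A = 3013.1875/304.6250 = 9.8915 mm
θ = 338° = 5.899213 rad
V = θ·R_c·A = 5.899213·9.8915·304.6250 = 17775.434 mm³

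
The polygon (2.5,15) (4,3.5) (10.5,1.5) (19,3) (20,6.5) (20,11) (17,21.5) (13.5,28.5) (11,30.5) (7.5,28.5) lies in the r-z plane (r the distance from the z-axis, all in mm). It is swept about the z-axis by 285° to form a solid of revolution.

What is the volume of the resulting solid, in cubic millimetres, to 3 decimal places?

Profile (r,z), 10 vertices: (2.5,15) (4,3.5) (10.5,1.5) (19,3) (20,6.5) (20,11) (17,21.5) (13.5,28.5) (11,30.5) (7.5,28.5)
edge 0: (2.5,15)→(4,3.5)  cross = 2.5·3.5 − 4·15 = -51.2500; (r_i+r_j)·cross = 6.5·-51.2500 = -333.1250
edge 1: (4,3.5)→(10.5,1.5)  cross = 4·1.5 − 10.5·3.5 = -30.7500; (r_i+r_j)·cross = 14.5·-30.7500 = -445.8750
edge 2: (10.5,1.5)→(19,3)  cross = 10.5·3 − 19·1.5 = 3.0000; (r_i+r_j)·cross = 29.5·3.0000 = 88.5000
edge 3: (19,3)→(20,6.5)  cross = 19·6.5 − 20·3 = 63.5000; (r_i+r_j)·cross = 39·63.5000 = 2476.5000
edge 4: (20,6.5)→(20,11)  cross = 20·11 − 20·6.5 = 90.0000; (r_i+r_j)·cross = 40·90.0000 = 3600.0000
edge 5: (20,11)→(17,21.5)  cross = 20·21.5 − 17·11 = 243.0000; (r_i+r_j)·cross = 37·243.0000 = 8991.0000
edge 6: (17,21.5)→(13.5,28.5)  cross = 17·28.5 − 13.5·21.5 = 194.2500; (r_i+r_j)·cross = 30.5·194.2500 = 5924.6250
edge 7: (13.5,28.5)→(11,30.5)  cross = 13.5·30.5 − 11·28.5 = 98.2500; (r_i+r_j)·cross = 24.5·98.2500 = 2407.1250
edge 8: (11,30.5)→(7.5,28.5)  cross = 11·28.5 − 7.5·30.5 = 84.7500; (r_i+r_j)·cross = 18.5·84.7500 = 1567.8750
edge 9: (7.5,28.5)→(2.5,15)  cross = 7.5·15 − 2.5·28.5 = 41.2500; (r_i+r_j)·cross = 10·41.2500 = 412.5000
Σcross = 736.0000 → A = |Σcross|/2 = 368.0000 mm²
Σ(r_i+r_j)·cross = 24689.1250 → first moment M = |Σ|/6 = 4114.8542
R_c = M/A = 4114.8542/368.0000 = 11.1817 mm
θ = 285° = 4.974188 rad
V = θ·R_c·A = 4.974188·11.1817·368.0000 = 20468.060 mm³

Volume = 20468.060 mm³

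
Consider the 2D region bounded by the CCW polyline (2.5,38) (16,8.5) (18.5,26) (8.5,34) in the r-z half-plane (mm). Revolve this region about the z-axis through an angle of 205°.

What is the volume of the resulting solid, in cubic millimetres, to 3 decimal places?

Profile (r,z), 4 vertices: (2.5,38) (16,8.5) (18.5,26) (8.5,34)
edge 0: (2.5,38)→(16,8.5)  cross = 2.5·8.5 − 16·38 = -586.7500; (r_i+r_j)·cross = 18.5·-586.7500 = -10854.8750
edge 1: (16,8.5)→(18.5,26)  cross = 16·26 − 18.5·8.5 = 258.7500; (r_i+r_j)·cross = 34.5·258.7500 = 8926.8750
edge 2: (18.5,26)→(8.5,34)  cross = 18.5·34 − 8.5·26 = 408.0000; (r_i+r_j)·cross = 27·408.0000 = 11016.0000
edge 3: (8.5,34)→(2.5,38)  cross = 8.5·38 − 2.5·34 = 238.0000; (r_i+r_j)·cross = 11·238.0000 = 2618.0000
Σcross = 318.0000 → A = |Σcross|/2 = 159.0000 mm²
Σ(r_i+r_j)·cross = 11706.0000 → first moment M = |Σ|/6 = 1951.0000
R_c = M/A = 1951.0000/159.0000 = 12.2704 mm
θ = 205° = 3.577925 rad
V = θ·R_c·A = 3.577925·12.2704·159.0000 = 6980.532 mm³

Volume = 6980.532 mm³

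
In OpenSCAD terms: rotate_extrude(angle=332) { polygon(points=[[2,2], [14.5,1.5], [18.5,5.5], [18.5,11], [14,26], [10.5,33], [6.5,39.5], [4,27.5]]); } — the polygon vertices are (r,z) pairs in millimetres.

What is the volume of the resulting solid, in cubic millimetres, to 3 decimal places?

Volume = 22839.840 mm³

Profile (r,z), 8 vertices: (2,2) (14.5,1.5) (18.5,5.5) (18.5,11) (14,26) (10.5,33) (6.5,39.5) (4,27.5)
edge 0: (2,2)→(14.5,1.5)  cross = 2·1.5 − 14.5·2 = -26.0000; (r_i+r_j)·cross = 16.5·-26.0000 = -429.0000
edge 1: (14.5,1.5)→(18.5,5.5)  cross = 14.5·5.5 − 18.5·1.5 = 52.0000; (r_i+r_j)·cross = 33·52.0000 = 1716.0000
edge 2: (18.5,5.5)→(18.5,11)  cross = 18.5·11 − 18.5·5.5 = 101.7500; (r_i+r_j)·cross = 37·101.7500 = 3764.7500
edge 3: (18.5,11)→(14,26)  cross = 18.5·26 − 14·11 = 327.0000; (r_i+r_j)·cross = 32.5·327.0000 = 10627.5000
edge 4: (14,26)→(10.5,33)  cross = 14·33 − 10.5·26 = 189.0000; (r_i+r_j)·cross = 24.5·189.0000 = 4630.5000
edge 5: (10.5,33)→(6.5,39.5)  cross = 10.5·39.5 − 6.5·33 = 200.2500; (r_i+r_j)·cross = 17·200.2500 = 3404.2500
edge 6: (6.5,39.5)→(4,27.5)  cross = 6.5·27.5 − 4·39.5 = 20.7500; (r_i+r_j)·cross = 10.5·20.7500 = 217.8750
edge 7: (4,27.5)→(2,2)  cross = 4·2 − 2·27.5 = -47.0000; (r_i+r_j)·cross = 6·-47.0000 = -282.0000
Σcross = 817.7500 → A = |Σcross|/2 = 408.8750 mm²
Σ(r_i+r_j)·cross = 23649.8750 → first moment M = |Σ|/6 = 3941.6458
R_c = M/A = 3941.6458/408.8750 = 9.6402 mm
θ = 332° = 5.794493 rad
V = θ·R_c·A = 5.794493·9.6402·408.8750 = 22839.840 mm³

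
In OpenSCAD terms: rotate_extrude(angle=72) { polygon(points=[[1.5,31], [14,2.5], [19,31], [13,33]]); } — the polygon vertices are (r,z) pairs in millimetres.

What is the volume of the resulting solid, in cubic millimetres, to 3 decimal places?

Profile (r,z), 4 vertices: (1.5,31) (14,2.5) (19,31) (13,33)
edge 0: (1.5,31)→(14,2.5)  cross = 1.5·2.5 − 14·31 = -430.2500; (r_i+r_j)·cross = 15.5·-430.2500 = -6668.8750
edge 1: (14,2.5)→(19,31)  cross = 14·31 − 19·2.5 = 386.5000; (r_i+r_j)·cross = 33·386.5000 = 12754.5000
edge 2: (19,31)→(13,33)  cross = 19·33 − 13·31 = 224.0000; (r_i+r_j)·cross = 32·224.0000 = 7168.0000
edge 3: (13,33)→(1.5,31)  cross = 13·31 − 1.5·33 = 353.5000; (r_i+r_j)·cross = 14.5·353.5000 = 5125.7500
Σcross = 533.7500 → A = |Σcross|/2 = 266.8750 mm²
Σ(r_i+r_j)·cross = 18379.3750 → first moment M = |Σ|/6 = 3063.2292
R_c = M/A = 3063.2292/266.8750 = 11.4781 mm
θ = 72° = 1.256637 rad
V = θ·R_c·A = 1.256637·11.4781·266.8750 = 3849.367 mm³

Volume = 3849.367 mm³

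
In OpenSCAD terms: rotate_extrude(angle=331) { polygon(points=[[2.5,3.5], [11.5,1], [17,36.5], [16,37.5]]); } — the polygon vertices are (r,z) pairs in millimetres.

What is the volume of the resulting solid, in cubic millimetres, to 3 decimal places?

Profile (r,z), 4 vertices: (2.5,3.5) (11.5,1) (17,36.5) (16,37.5)
edge 0: (2.5,3.5)→(11.5,1)  cross = 2.5·1 − 11.5·3.5 = -37.7500; (r_i+r_j)·cross = 14·-37.7500 = -528.5000
edge 1: (11.5,1)→(17,36.5)  cross = 11.5·36.5 − 17·1 = 402.7500; (r_i+r_j)·cross = 28.5·402.7500 = 11478.3750
edge 2: (17,36.5)→(16,37.5)  cross = 17·37.5 − 16·36.5 = 53.5000; (r_i+r_j)·cross = 33·53.5000 = 1765.5000
edge 3: (16,37.5)→(2.5,3.5)  cross = 16·3.5 − 2.5·37.5 = -37.7500; (r_i+r_j)·cross = 18.5·-37.7500 = -698.3750
Σcross = 380.7500 → A = |Σcross|/2 = 190.3750 mm²
Σ(r_i+r_j)·cross = 12017.0000 → first moment M = |Σ|/6 = 2002.8333
R_c = M/A = 2002.8333/190.3750 = 10.5205 mm
θ = 331° = 5.777040 rad
V = θ·R_c·A = 5.777040·10.5205·190.3750 = 11570.448 mm³

Volume = 11570.448 mm³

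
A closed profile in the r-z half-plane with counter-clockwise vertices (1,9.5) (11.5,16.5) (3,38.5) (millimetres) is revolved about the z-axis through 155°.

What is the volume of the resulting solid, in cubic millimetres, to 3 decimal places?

Volume = 2030.185 mm³

Profile (r,z), 3 vertices: (1,9.5) (11.5,16.5) (3,38.5)
edge 0: (1,9.5)→(11.5,16.5)  cross = 1·16.5 − 11.5·9.5 = -92.7500; (r_i+r_j)·cross = 12.5·-92.7500 = -1159.3750
edge 1: (11.5,16.5)→(3,38.5)  cross = 11.5·38.5 − 3·16.5 = 393.2500; (r_i+r_j)·cross = 14.5·393.2500 = 5702.1250
edge 2: (3,38.5)→(1,9.5)  cross = 3·9.5 − 1·38.5 = -10.0000; (r_i+r_j)·cross = 4·-10.0000 = -40.0000
Σcross = 290.5000 → A = |Σcross|/2 = 145.2500 mm²
Σ(r_i+r_j)·cross = 4502.7500 → first moment M = |Σ|/6 = 750.4583
R_c = M/A = 750.4583/145.2500 = 5.1667 mm
θ = 155° = 2.705260 rad
V = θ·R_c·A = 2.705260·5.1667·145.2500 = 2030.185 mm³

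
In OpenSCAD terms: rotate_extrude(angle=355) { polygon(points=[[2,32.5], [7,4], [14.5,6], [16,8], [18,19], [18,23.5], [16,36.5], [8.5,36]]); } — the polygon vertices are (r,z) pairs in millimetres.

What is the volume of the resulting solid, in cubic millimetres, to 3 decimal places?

Volume = 25667.626 mm³

Profile (r,z), 8 vertices: (2,32.5) (7,4) (14.5,6) (16,8) (18,19) (18,23.5) (16,36.5) (8.5,36)
edge 0: (2,32.5)→(7,4)  cross = 2·4 − 7·32.5 = -219.5000; (r_i+r_j)·cross = 9·-219.5000 = -1975.5000
edge 1: (7,4)→(14.5,6)  cross = 7·6 − 14.5·4 = -16.0000; (r_i+r_j)·cross = 21.5·-16.0000 = -344.0000
edge 2: (14.5,6)→(16,8)  cross = 14.5·8 − 16·6 = 20.0000; (r_i+r_j)·cross = 30.5·20.0000 = 610.0000
edge 3: (16,8)→(18,19)  cross = 16·19 − 18·8 = 160.0000; (r_i+r_j)·cross = 34·160.0000 = 5440.0000
edge 4: (18,19)→(18,23.5)  cross = 18·23.5 − 18·19 = 81.0000; (r_i+r_j)·cross = 36·81.0000 = 2916.0000
edge 5: (18,23.5)→(16,36.5)  cross = 18·36.5 − 16·23.5 = 281.0000; (r_i+r_j)·cross = 34·281.0000 = 9554.0000
edge 6: (16,36.5)→(8.5,36)  cross = 16·36 − 8.5·36.5 = 265.7500; (r_i+r_j)·cross = 24.5·265.7500 = 6510.8750
edge 7: (8.5,36)→(2,32.5)  cross = 8.5·32.5 − 2·36 = 204.2500; (r_i+r_j)·cross = 10.5·204.2500 = 2144.6250
Σcross = 776.5000 → A = |Σcross|/2 = 388.2500 mm²
Σ(r_i+r_j)·cross = 24856.0000 → first moment M = |Σ|/6 = 4142.6667
R_c = M/A = 4142.6667/388.2500 = 10.6701 mm
θ = 355° = 6.195919 rad
V = θ·R_c·A = 6.195919·10.6701·388.2500 = 25667.626 mm³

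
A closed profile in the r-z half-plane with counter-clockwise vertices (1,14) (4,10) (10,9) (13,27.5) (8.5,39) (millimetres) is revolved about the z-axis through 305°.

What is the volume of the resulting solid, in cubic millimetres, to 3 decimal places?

Profile (r,z), 5 vertices: (1,14) (4,10) (10,9) (13,27.5) (8.5,39)
edge 0: (1,14)→(4,10)  cross = 1·10 − 4·14 = -46.0000; (r_i+r_j)·cross = 5·-46.0000 = -230.0000
edge 1: (4,10)→(10,9)  cross = 4·9 − 10·10 = -64.0000; (r_i+r_j)·cross = 14·-64.0000 = -896.0000
edge 2: (10,9)→(13,27.5)  cross = 10·27.5 − 13·9 = 158.0000; (r_i+r_j)·cross = 23·158.0000 = 3634.0000
edge 3: (13,27.5)→(8.5,39)  cross = 13·39 − 8.5·27.5 = 273.2500; (r_i+r_j)·cross = 21.5·273.2500 = 5874.8750
edge 4: (8.5,39)→(1,14)  cross = 8.5·14 − 1·39 = 80.0000; (r_i+r_j)·cross = 9.5·80.0000 = 760.0000
Σcross = 401.2500 → A = |Σcross|/2 = 200.6250 mm²
Σ(r_i+r_j)·cross = 9142.8750 → first moment M = |Σ|/6 = 1523.8125
R_c = M/A = 1523.8125/200.6250 = 7.5953 mm
θ = 305° = 5.323254 rad
V = θ·R_c·A = 5.323254·7.5953·200.6250 = 8111.641 mm³

Volume = 8111.641 mm³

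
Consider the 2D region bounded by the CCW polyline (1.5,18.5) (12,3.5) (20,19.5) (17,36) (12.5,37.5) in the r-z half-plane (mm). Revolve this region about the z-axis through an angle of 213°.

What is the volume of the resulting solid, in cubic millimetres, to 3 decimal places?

Volume = 15290.056 mm³

Profile (r,z), 5 vertices: (1.5,18.5) (12,3.5) (20,19.5) (17,36) (12.5,37.5)
edge 0: (1.5,18.5)→(12,3.5)  cross = 1.5·3.5 − 12·18.5 = -216.7500; (r_i+r_j)·cross = 13.5·-216.7500 = -2926.1250
edge 1: (12,3.5)→(20,19.5)  cross = 12·19.5 − 20·3.5 = 164.0000; (r_i+r_j)·cross = 32·164.0000 = 5248.0000
edge 2: (20,19.5)→(17,36)  cross = 20·36 − 17·19.5 = 388.5000; (r_i+r_j)·cross = 37·388.5000 = 14374.5000
edge 3: (17,36)→(12.5,37.5)  cross = 17·37.5 − 12.5·36 = 187.5000; (r_i+r_j)·cross = 29.5·187.5000 = 5531.2500
edge 4: (12.5,37.5)→(1.5,18.5)  cross = 12.5·18.5 − 1.5·37.5 = 175.0000; (r_i+r_j)·cross = 14·175.0000 = 2450.0000
Σcross = 698.2500 → A = |Σcross|/2 = 349.1250 mm²
Σ(r_i+r_j)·cross = 24677.6250 → first moment M = |Σ|/6 = 4112.9375
R_c = M/A = 4112.9375/349.1250 = 11.7807 mm
θ = 213° = 3.717551 rad
V = θ·R_c·A = 3.717551·11.7807·349.1250 = 15290.056 mm³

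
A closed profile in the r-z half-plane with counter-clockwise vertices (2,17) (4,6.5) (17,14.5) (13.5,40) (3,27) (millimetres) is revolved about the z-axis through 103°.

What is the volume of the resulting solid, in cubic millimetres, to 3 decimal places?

Volume = 5200.228 mm³

Profile (r,z), 5 vertices: (2,17) (4,6.5) (17,14.5) (13.5,40) (3,27)
edge 0: (2,17)→(4,6.5)  cross = 2·6.5 − 4·17 = -55.0000; (r_i+r_j)·cross = 6·-55.0000 = -330.0000
edge 1: (4,6.5)→(17,14.5)  cross = 4·14.5 − 17·6.5 = -52.5000; (r_i+r_j)·cross = 21·-52.5000 = -1102.5000
edge 2: (17,14.5)→(13.5,40)  cross = 17·40 − 13.5·14.5 = 484.2500; (r_i+r_j)·cross = 30.5·484.2500 = 14769.6250
edge 3: (13.5,40)→(3,27)  cross = 13.5·27 − 3·40 = 244.5000; (r_i+r_j)·cross = 16.5·244.5000 = 4034.2500
edge 4: (3,27)→(2,17)  cross = 3·17 − 2·27 = -3.0000; (r_i+r_j)·cross = 5·-3.0000 = -15.0000
Σcross = 618.2500 → A = |Σcross|/2 = 309.1250 mm²
Σ(r_i+r_j)·cross = 17356.3750 → first moment M = |Σ|/6 = 2892.7292
R_c = M/A = 2892.7292/309.1250 = 9.3578 mm
θ = 103° = 1.797689 rad
V = θ·R_c·A = 1.797689·9.3578·309.1250 = 5200.228 mm³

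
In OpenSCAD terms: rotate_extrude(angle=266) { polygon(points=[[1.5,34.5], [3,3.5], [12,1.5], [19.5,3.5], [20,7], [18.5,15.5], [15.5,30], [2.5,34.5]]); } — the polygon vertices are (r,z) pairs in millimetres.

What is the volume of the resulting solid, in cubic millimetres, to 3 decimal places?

Profile (r,z), 8 vertices: (1.5,34.5) (3,3.5) (12,1.5) (19.5,3.5) (20,7) (18.5,15.5) (15.5,30) (2.5,34.5)
edge 0: (1.5,34.5)→(3,3.5)  cross = 1.5·3.5 − 3·34.5 = -98.2500; (r_i+r_j)·cross = 4.5·-98.2500 = -442.1250
edge 1: (3,3.5)→(12,1.5)  cross = 3·1.5 − 12·3.5 = -37.5000; (r_i+r_j)·cross = 15·-37.5000 = -562.5000
edge 2: (12,1.5)→(19.5,3.5)  cross = 12·3.5 − 19.5·1.5 = 12.7500; (r_i+r_j)·cross = 31.5·12.7500 = 401.6250
edge 3: (19.5,3.5)→(20,7)  cross = 19.5·7 − 20·3.5 = 66.5000; (r_i+r_j)·cross = 39.5·66.5000 = 2626.7500
edge 4: (20,7)→(18.5,15.5)  cross = 20·15.5 − 18.5·7 = 180.5000; (r_i+r_j)·cross = 38.5·180.5000 = 6949.2500
edge 5: (18.5,15.5)→(15.5,30)  cross = 18.5·30 − 15.5·15.5 = 314.7500; (r_i+r_j)·cross = 34·314.7500 = 10701.5000
edge 6: (15.5,30)→(2.5,34.5)  cross = 15.5·34.5 − 2.5·30 = 459.7500; (r_i+r_j)·cross = 18·459.7500 = 8275.5000
edge 7: (2.5,34.5)→(1.5,34.5)  cross = 2.5·34.5 − 1.5·34.5 = 34.5000; (r_i+r_j)·cross = 4·34.5000 = 138.0000
Σcross = 933.0000 → A = |Σcross|/2 = 466.5000 mm²
Σ(r_i+r_j)·cross = 28088.0000 → first moment M = |Σ|/6 = 4681.3333
R_c = M/A = 4681.3333/466.5000 = 10.0350 mm
θ = 266° = 4.642576 rad
V = θ·R_c·A = 4.642576·10.0350·466.5000 = 21733.445 mm³

Volume = 21733.445 mm³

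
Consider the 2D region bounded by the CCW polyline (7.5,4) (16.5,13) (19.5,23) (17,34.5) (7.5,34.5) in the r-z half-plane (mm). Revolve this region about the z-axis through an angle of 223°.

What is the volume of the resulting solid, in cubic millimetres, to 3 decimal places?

Volume = 13086.809 mm³

Profile (r,z), 5 vertices: (7.5,4) (16.5,13) (19.5,23) (17,34.5) (7.5,34.5)
edge 0: (7.5,4)→(16.5,13)  cross = 7.5·13 − 16.5·4 = 31.5000; (r_i+r_j)·cross = 24·31.5000 = 756.0000
edge 1: (16.5,13)→(19.5,23)  cross = 16.5·23 − 19.5·13 = 126.0000; (r_i+r_j)·cross = 36·126.0000 = 4536.0000
edge 2: (19.5,23)→(17,34.5)  cross = 19.5·34.5 − 17·23 = 281.7500; (r_i+r_j)·cross = 36.5·281.7500 = 10283.8750
edge 3: (17,34.5)→(7.5,34.5)  cross = 17·34.5 − 7.5·34.5 = 327.7500; (r_i+r_j)·cross = 24.5·327.7500 = 8029.8750
edge 4: (7.5,34.5)→(7.5,4)  cross = 7.5·4 − 7.5·34.5 = -228.7500; (r_i+r_j)·cross = 15·-228.7500 = -3431.2500
Σcross = 538.2500 → A = |Σcross|/2 = 269.1250 mm²
Σ(r_i+r_j)·cross = 20174.5000 → first moment M = |Σ|/6 = 3362.4167
R_c = M/A = 3362.4167/269.1250 = 12.4939 mm
θ = 223° = 3.892084 rad
V = θ·R_c·A = 3.892084·12.4939·269.1250 = 13086.809 mm³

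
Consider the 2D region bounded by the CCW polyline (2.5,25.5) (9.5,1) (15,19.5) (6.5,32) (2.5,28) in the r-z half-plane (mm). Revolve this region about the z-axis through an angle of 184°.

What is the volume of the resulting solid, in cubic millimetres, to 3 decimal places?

Profile (r,z), 5 vertices: (2.5,25.5) (9.5,1) (15,19.5) (6.5,32) (2.5,28)
edge 0: (2.5,25.5)→(9.5,1)  cross = 2.5·1 − 9.5·25.5 = -239.7500; (r_i+r_j)·cross = 12·-239.7500 = -2877.0000
edge 1: (9.5,1)→(15,19.5)  cross = 9.5·19.5 − 15·1 = 170.2500; (r_i+r_j)·cross = 24.5·170.2500 = 4171.1250
edge 2: (15,19.5)→(6.5,32)  cross = 15·32 − 6.5·19.5 = 353.2500; (r_i+r_j)·cross = 21.5·353.2500 = 7594.8750
edge 3: (6.5,32)→(2.5,28)  cross = 6.5·28 − 2.5·32 = 102.0000; (r_i+r_j)·cross = 9·102.0000 = 918.0000
edge 4: (2.5,28)→(2.5,25.5)  cross = 2.5·25.5 − 2.5·28 = -6.2500; (r_i+r_j)·cross = 5·-6.2500 = -31.2500
Σcross = 379.5000 → A = |Σcross|/2 = 189.7500 mm²
Σ(r_i+r_j)·cross = 9775.7500 → first moment M = |Σ|/6 = 1629.2917
R_c = M/A = 1629.2917/189.7500 = 8.5865 mm
θ = 184° = 3.211406 rad
V = θ·R_c·A = 3.211406·8.5865·189.7500 = 5232.317 mm³

Volume = 5232.317 mm³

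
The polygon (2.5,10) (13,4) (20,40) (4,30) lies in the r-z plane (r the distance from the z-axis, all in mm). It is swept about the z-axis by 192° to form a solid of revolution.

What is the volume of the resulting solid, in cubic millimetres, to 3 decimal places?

Profile (r,z), 4 vertices: (2.5,10) (13,4) (20,40) (4,30)
edge 0: (2.5,10)→(13,4)  cross = 2.5·4 − 13·10 = -120.0000; (r_i+r_j)·cross = 15.5·-120.0000 = -1860.0000
edge 1: (13,4)→(20,40)  cross = 13·40 − 20·4 = 440.0000; (r_i+r_j)·cross = 33·440.0000 = 14520.0000
edge 2: (20,40)→(4,30)  cross = 20·30 − 4·40 = 440.0000; (r_i+r_j)·cross = 24·440.0000 = 10560.0000
edge 3: (4,30)→(2.5,10)  cross = 4·10 − 2.5·30 = -35.0000; (r_i+r_j)·cross = 6.5·-35.0000 = -227.5000
Σcross = 725.0000 → A = |Σcross|/2 = 362.5000 mm²
Σ(r_i+r_j)·cross = 22992.5000 → first moment M = |Σ|/6 = 3832.0833
R_c = M/A = 3832.0833/362.5000 = 10.5713 mm
θ = 192° = 3.351032 rad
V = θ·R_c·A = 3.351032·10.5713·362.5000 = 12841.435 mm³

Volume = 12841.435 mm³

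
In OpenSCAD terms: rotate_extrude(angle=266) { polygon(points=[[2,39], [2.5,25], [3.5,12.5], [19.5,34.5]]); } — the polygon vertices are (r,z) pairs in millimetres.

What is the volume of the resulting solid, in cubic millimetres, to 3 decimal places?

Volume = 8888.211 mm³

Profile (r,z), 4 vertices: (2,39) (2.5,25) (3.5,12.5) (19.5,34.5)
edge 0: (2,39)→(2.5,25)  cross = 2·25 − 2.5·39 = -47.5000; (r_i+r_j)·cross = 4.5·-47.5000 = -213.7500
edge 1: (2.5,25)→(3.5,12.5)  cross = 2.5·12.5 − 3.5·25 = -56.2500; (r_i+r_j)·cross = 6·-56.2500 = -337.5000
edge 2: (3.5,12.5)→(19.5,34.5)  cross = 3.5·34.5 − 19.5·12.5 = -123.0000; (r_i+r_j)·cross = 23·-123.0000 = -2829.0000
edge 3: (19.5,34.5)→(2,39)  cross = 19.5·39 − 2·34.5 = 691.5000; (r_i+r_j)·cross = 21.5·691.5000 = 14867.2500
Σcross = 464.7500 → A = |Σcross|/2 = 232.3750 mm²
Σ(r_i+r_j)·cross = 11487.0000 → first moment M = |Σ|/6 = 1914.5000
R_c = M/A = 1914.5000/232.3750 = 8.2388 mm
θ = 266° = 4.642576 rad
V = θ·R_c·A = 4.642576·8.2388·232.3750 = 8888.211 mm³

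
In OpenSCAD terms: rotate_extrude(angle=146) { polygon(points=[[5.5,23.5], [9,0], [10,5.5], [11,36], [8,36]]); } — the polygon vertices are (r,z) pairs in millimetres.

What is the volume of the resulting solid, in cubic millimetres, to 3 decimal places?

Profile (r,z), 5 vertices: (5.5,23.5) (9,0) (10,5.5) (11,36) (8,36)
edge 0: (5.5,23.5)→(9,0)  cross = 5.5·0 − 9·23.5 = -211.5000; (r_i+r_j)·cross = 14.5·-211.5000 = -3066.7500
edge 1: (9,0)→(10,5.5)  cross = 9·5.5 − 10·0 = 49.5000; (r_i+r_j)·cross = 19·49.5000 = 940.5000
edge 2: (10,5.5)→(11,36)  cross = 10·36 − 11·5.5 = 299.5000; (r_i+r_j)·cross = 21·299.5000 = 6289.5000
edge 3: (11,36)→(8,36)  cross = 11·36 − 8·36 = 108.0000; (r_i+r_j)·cross = 19·108.0000 = 2052.0000
edge 4: (8,36)→(5.5,23.5)  cross = 8·23.5 − 5.5·36 = -10.0000; (r_i+r_j)·cross = 13.5·-10.0000 = -135.0000
Σcross = 235.5000 → A = |Σcross|/2 = 117.7500 mm²
Σ(r_i+r_j)·cross = 6080.2500 → first moment M = |Σ|/6 = 1013.3750
R_c = M/A = 1013.3750/117.7500 = 8.6062 mm
θ = 146° = 2.548181 rad
V = θ·R_c·A = 2.548181·8.6062·117.7500 = 2582.263 mm³

Volume = 2582.263 mm³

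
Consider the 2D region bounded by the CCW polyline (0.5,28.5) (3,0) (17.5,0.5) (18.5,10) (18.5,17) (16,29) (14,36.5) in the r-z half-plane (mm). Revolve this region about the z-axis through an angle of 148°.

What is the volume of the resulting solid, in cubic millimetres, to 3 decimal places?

Profile (r,z), 7 vertices: (0.5,28.5) (3,0) (17.5,0.5) (18.5,10) (18.5,17) (16,29) (14,36.5)
edge 0: (0.5,28.5)→(3,0)  cross = 0.5·0 − 3·28.5 = -85.5000; (r_i+r_j)·cross = 3.5·-85.5000 = -299.2500
edge 1: (3,0)→(17.5,0.5)  cross = 3·0.5 − 17.5·0 = 1.5000; (r_i+r_j)·cross = 20.5·1.5000 = 30.7500
edge 2: (17.5,0.5)→(18.5,10)  cross = 17.5·10 − 18.5·0.5 = 165.7500; (r_i+r_j)·cross = 36·165.7500 = 5967.0000
edge 3: (18.5,10)→(18.5,17)  cross = 18.5·17 − 18.5·10 = 129.5000; (r_i+r_j)·cross = 37·129.5000 = 4791.5000
edge 4: (18.5,17)→(16,29)  cross = 18.5·29 − 16·17 = 264.5000; (r_i+r_j)·cross = 34.5·264.5000 = 9125.2500
edge 5: (16,29)→(14,36.5)  cross = 16·36.5 − 14·29 = 178.0000; (r_i+r_j)·cross = 30·178.0000 = 5340.0000
edge 6: (14,36.5)→(0.5,28.5)  cross = 14·28.5 − 0.5·36.5 = 380.7500; (r_i+r_j)·cross = 14.5·380.7500 = 5520.8750
Σcross = 1034.5000 → A = |Σcross|/2 = 517.2500 mm²
Σ(r_i+r_j)·cross = 30476.1250 → first moment M = |Σ|/6 = 5079.3542
R_c = M/A = 5079.3542/517.2500 = 9.8199 mm
θ = 148° = 2.583087 rad
V = θ·R_c·A = 2.583087·9.8199·517.2500 = 13120.415 mm³

Volume = 13120.415 mm³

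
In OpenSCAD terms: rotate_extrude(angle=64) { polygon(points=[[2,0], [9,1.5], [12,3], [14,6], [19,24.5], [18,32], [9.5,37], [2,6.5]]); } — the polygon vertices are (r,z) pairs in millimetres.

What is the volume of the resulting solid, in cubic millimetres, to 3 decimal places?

Volume = 4561.150 mm³

Profile (r,z), 8 vertices: (2,0) (9,1.5) (12,3) (14,6) (19,24.5) (18,32) (9.5,37) (2,6.5)
edge 0: (2,0)→(9,1.5)  cross = 2·1.5 − 9·0 = 3.0000; (r_i+r_j)·cross = 11·3.0000 = 33.0000
edge 1: (9,1.5)→(12,3)  cross = 9·3 − 12·1.5 = 9.0000; (r_i+r_j)·cross = 21·9.0000 = 189.0000
edge 2: (12,3)→(14,6)  cross = 12·6 − 14·3 = 30.0000; (r_i+r_j)·cross = 26·30.0000 = 780.0000
edge 3: (14,6)→(19,24.5)  cross = 14·24.5 − 19·6 = 229.0000; (r_i+r_j)·cross = 33·229.0000 = 7557.0000
edge 4: (19,24.5)→(18,32)  cross = 19·32 − 18·24.5 = 167.0000; (r_i+r_j)·cross = 37·167.0000 = 6179.0000
edge 5: (18,32)→(9.5,37)  cross = 18·37 − 9.5·32 = 362.0000; (r_i+r_j)·cross = 27.5·362.0000 = 9955.0000
edge 6: (9.5,37)→(2,6.5)  cross = 9.5·6.5 − 2·37 = -12.2500; (r_i+r_j)·cross = 11.5·-12.2500 = -140.8750
edge 7: (2,6.5)→(2,0)  cross = 2·0 − 2·6.5 = -13.0000; (r_i+r_j)·cross = 4·-13.0000 = -52.0000
Σcross = 774.7500 → A = |Σcross|/2 = 387.3750 mm²
Σ(r_i+r_j)·cross = 24500.1250 → first moment M = |Σ|/6 = 4083.3542
R_c = M/A = 4083.3542/387.3750 = 10.5411 mm
θ = 64° = 1.117011 rad
V = θ·R_c·A = 1.117011·10.5411·387.3750 = 4561.150 mm³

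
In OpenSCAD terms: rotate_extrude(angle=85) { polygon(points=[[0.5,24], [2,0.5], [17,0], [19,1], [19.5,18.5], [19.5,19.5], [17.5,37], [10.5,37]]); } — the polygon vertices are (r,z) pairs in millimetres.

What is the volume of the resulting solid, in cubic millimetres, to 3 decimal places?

Volume = 9337.182 mm³

Profile (r,z), 8 vertices: (0.5,24) (2,0.5) (17,0) (19,1) (19.5,18.5) (19.5,19.5) (17.5,37) (10.5,37)
edge 0: (0.5,24)→(2,0.5)  cross = 0.5·0.5 − 2·24 = -47.7500; (r_i+r_j)·cross = 2.5·-47.7500 = -119.3750
edge 1: (2,0.5)→(17,0)  cross = 2·0 − 17·0.5 = -8.5000; (r_i+r_j)·cross = 19·-8.5000 = -161.5000
edge 2: (17,0)→(19,1)  cross = 17·1 − 19·0 = 17.0000; (r_i+r_j)·cross = 36·17.0000 = 612.0000
edge 3: (19,1)→(19.5,18.5)  cross = 19·18.5 − 19.5·1 = 332.0000; (r_i+r_j)·cross = 38.5·332.0000 = 12782.0000
edge 4: (19.5,18.5)→(19.5,19.5)  cross = 19.5·19.5 − 19.5·18.5 = 19.5000; (r_i+r_j)·cross = 39·19.5000 = 760.5000
edge 5: (19.5,19.5)→(17.5,37)  cross = 19.5·37 − 17.5·19.5 = 380.2500; (r_i+r_j)·cross = 37·380.2500 = 14069.2500
edge 6: (17.5,37)→(10.5,37)  cross = 17.5·37 − 10.5·37 = 259.0000; (r_i+r_j)·cross = 28·259.0000 = 7252.0000
edge 7: (10.5,37)→(0.5,24)  cross = 10.5·24 − 0.5·37 = 233.5000; (r_i+r_j)·cross = 11·233.5000 = 2568.5000
Σcross = 1185.0000 → A = |Σcross|/2 = 592.5000 mm²
Σ(r_i+r_j)·cross = 37763.3750 → first moment M = |Σ|/6 = 6293.8958
R_c = M/A = 6293.8958/592.5000 = 10.6226 mm
θ = 85° = 1.483530 rad
V = θ·R_c·A = 1.483530·10.6226·592.5000 = 9337.182 mm³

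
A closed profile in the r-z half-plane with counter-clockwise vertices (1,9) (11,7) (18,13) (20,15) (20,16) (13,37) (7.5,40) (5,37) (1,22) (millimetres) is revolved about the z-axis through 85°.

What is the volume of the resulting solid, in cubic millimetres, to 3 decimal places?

Profile (r,z), 9 vertices: (1,9) (11,7) (18,13) (20,15) (20,16) (13,37) (7.5,40) (5,37) (1,22)
edge 0: (1,9)→(11,7)  cross = 1·7 − 11·9 = -92.0000; (r_i+r_j)·cross = 12·-92.0000 = -1104.0000
edge 1: (11,7)→(18,13)  cross = 11·13 − 18·7 = 17.0000; (r_i+r_j)·cross = 29·17.0000 = 493.0000
edge 2: (18,13)→(20,15)  cross = 18·15 − 20·13 = 10.0000; (r_i+r_j)·cross = 38·10.0000 = 380.0000
edge 3: (20,15)→(20,16)  cross = 20·16 − 20·15 = 20.0000; (r_i+r_j)·cross = 40·20.0000 = 800.0000
edge 4: (20,16)→(13,37)  cross = 20·37 − 13·16 = 532.0000; (r_i+r_j)·cross = 33·532.0000 = 17556.0000
edge 5: (13,37)→(7.5,40)  cross = 13·40 − 7.5·37 = 242.5000; (r_i+r_j)·cross = 20.5·242.5000 = 4971.2500
edge 6: (7.5,40)→(5,37)  cross = 7.5·37 − 5·40 = 77.5000; (r_i+r_j)·cross = 12.5·77.5000 = 968.7500
edge 7: (5,37)→(1,22)  cross = 5·22 − 1·37 = 73.0000; (r_i+r_j)·cross = 6·73.0000 = 438.0000
edge 8: (1,22)→(1,9)  cross = 1·9 − 1·22 = -13.0000; (r_i+r_j)·cross = 2·-13.0000 = -26.0000
Σcross = 867.0000 → A = |Σcross|/2 = 433.5000 mm²
Σ(r_i+r_j)·cross = 24477.0000 → first moment M = |Σ|/6 = 4079.5000
R_c = M/A = 4079.5000/433.5000 = 9.4106 mm
θ = 85° = 1.483530 rad
V = θ·R_c·A = 1.483530·9.4106·433.5000 = 6052.060 mm³

Volume = 6052.060 mm³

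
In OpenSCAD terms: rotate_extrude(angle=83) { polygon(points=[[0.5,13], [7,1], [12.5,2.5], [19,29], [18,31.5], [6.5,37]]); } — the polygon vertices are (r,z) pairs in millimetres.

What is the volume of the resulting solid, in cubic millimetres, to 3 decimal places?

Volume = 5778.649 mm³

Profile (r,z), 6 vertices: (0.5,13) (7,1) (12.5,2.5) (19,29) (18,31.5) (6.5,37)
edge 0: (0.5,13)→(7,1)  cross = 0.5·1 − 7·13 = -90.5000; (r_i+r_j)·cross = 7.5·-90.5000 = -678.7500
edge 1: (7,1)→(12.5,2.5)  cross = 7·2.5 − 12.5·1 = 5.0000; (r_i+r_j)·cross = 19.5·5.0000 = 97.5000
edge 2: (12.5,2.5)→(19,29)  cross = 12.5·29 − 19·2.5 = 315.0000; (r_i+r_j)·cross = 31.5·315.0000 = 9922.5000
edge 3: (19,29)→(18,31.5)  cross = 19·31.5 − 18·29 = 76.5000; (r_i+r_j)·cross = 37·76.5000 = 2830.5000
edge 4: (18,31.5)→(6.5,37)  cross = 18·37 − 6.5·31.5 = 461.2500; (r_i+r_j)·cross = 24.5·461.2500 = 11300.6250
edge 5: (6.5,37)→(0.5,13)  cross = 6.5·13 − 0.5·37 = 66.0000; (r_i+r_j)·cross = 7·66.0000 = 462.0000
Σcross = 833.2500 → A = |Σcross|/2 = 416.6250 mm²
Σ(r_i+r_j)·cross = 23934.3750 → first moment M = |Σ|/6 = 3989.0625
R_c = M/A = 3989.0625/416.6250 = 9.5747 mm
θ = 83° = 1.448623 rad
V = θ·R_c·A = 1.448623·9.5747·416.6250 = 5778.649 mm³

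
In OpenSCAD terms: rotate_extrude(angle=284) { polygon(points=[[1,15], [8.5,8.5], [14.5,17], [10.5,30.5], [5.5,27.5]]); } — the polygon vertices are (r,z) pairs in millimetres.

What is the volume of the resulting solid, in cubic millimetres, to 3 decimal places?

Profile (r,z), 5 vertices: (1,15) (8.5,8.5) (14.5,17) (10.5,30.5) (5.5,27.5)
edge 0: (1,15)→(8.5,8.5)  cross = 1·8.5 − 8.5·15 = -119.0000; (r_i+r_j)·cross = 9.5·-119.0000 = -1130.5000
edge 1: (8.5,8.5)→(14.5,17)  cross = 8.5·17 − 14.5·8.5 = 21.2500; (r_i+r_j)·cross = 23·21.2500 = 488.7500
edge 2: (14.5,17)→(10.5,30.5)  cross = 14.5·30.5 − 10.5·17 = 263.7500; (r_i+r_j)·cross = 25·263.7500 = 6593.7500
edge 3: (10.5,30.5)→(5.5,27.5)  cross = 10.5·27.5 − 5.5·30.5 = 121.0000; (r_i+r_j)·cross = 16·121.0000 = 1936.0000
edge 4: (5.5,27.5)→(1,15)  cross = 5.5·15 − 1·27.5 = 55.0000; (r_i+r_j)·cross = 6.5·55.0000 = 357.5000
Σcross = 342.0000 → A = |Σcross|/2 = 171.0000 mm²
Σ(r_i+r_j)·cross = 8245.5000 → first moment M = |Σ|/6 = 1374.2500
R_c = M/A = 1374.2500/171.0000 = 8.0365 mm
θ = 284° = 4.956735 rad
V = θ·R_c·A = 4.956735·8.0365·171.0000 = 6811.793 mm³

Volume = 6811.793 mm³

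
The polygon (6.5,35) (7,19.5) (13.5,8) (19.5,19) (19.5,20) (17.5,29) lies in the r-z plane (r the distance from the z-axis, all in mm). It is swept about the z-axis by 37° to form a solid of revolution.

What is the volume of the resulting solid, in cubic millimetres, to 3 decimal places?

Profile (r,z), 6 vertices: (6.5,35) (7,19.5) (13.5,8) (19.5,19) (19.5,20) (17.5,29)
edge 0: (6.5,35)→(7,19.5)  cross = 6.5·19.5 − 7·35 = -118.2500; (r_i+r_j)·cross = 13.5·-118.2500 = -1596.3750
edge 1: (7,19.5)→(13.5,8)  cross = 7·8 − 13.5·19.5 = -207.2500; (r_i+r_j)·cross = 20.5·-207.2500 = -4248.6250
edge 2: (13.5,8)→(19.5,19)  cross = 13.5·19 − 19.5·8 = 100.5000; (r_i+r_j)·cross = 33·100.5000 = 3316.5000
edge 3: (19.5,19)→(19.5,20)  cross = 19.5·20 − 19.5·19 = 19.5000; (r_i+r_j)·cross = 39·19.5000 = 760.5000
edge 4: (19.5,20)→(17.5,29)  cross = 19.5·29 − 17.5·20 = 215.5000; (r_i+r_j)·cross = 37·215.5000 = 7973.5000
edge 5: (17.5,29)→(6.5,35)  cross = 17.5·35 − 6.5·29 = 424.0000; (r_i+r_j)·cross = 24·424.0000 = 10176.0000
Σcross = 434.0000 → A = |Σcross|/2 = 217.0000 mm²
Σ(r_i+r_j)·cross = 16381.5000 → first moment M = |Σ|/6 = 2730.2500
R_c = M/A = 2730.2500/217.0000 = 12.5818 mm
θ = 37° = 0.645772 rad
V = θ·R_c·A = 0.645772·12.5818·217.0000 = 1763.119 mm³

Volume = 1763.119 mm³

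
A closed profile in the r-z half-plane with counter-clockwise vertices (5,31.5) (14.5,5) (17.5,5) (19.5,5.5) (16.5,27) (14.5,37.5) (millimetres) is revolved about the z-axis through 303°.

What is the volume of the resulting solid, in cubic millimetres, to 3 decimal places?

Volume = 16778.825 mm³

Profile (r,z), 6 vertices: (5,31.5) (14.5,5) (17.5,5) (19.5,5.5) (16.5,27) (14.5,37.5)
edge 0: (5,31.5)→(14.5,5)  cross = 5·5 − 14.5·31.5 = -431.7500; (r_i+r_j)·cross = 19.5·-431.7500 = -8419.1250
edge 1: (14.5,5)→(17.5,5)  cross = 14.5·5 − 17.5·5 = -15.0000; (r_i+r_j)·cross = 32·-15.0000 = -480.0000
edge 2: (17.5,5)→(19.5,5.5)  cross = 17.5·5.5 − 19.5·5 = -1.2500; (r_i+r_j)·cross = 37·-1.2500 = -46.2500
edge 3: (19.5,5.5)→(16.5,27)  cross = 19.5·27 − 16.5·5.5 = 435.7500; (r_i+r_j)·cross = 36·435.7500 = 15687.0000
edge 4: (16.5,27)→(14.5,37.5)  cross = 16.5·37.5 − 14.5·27 = 227.2500; (r_i+r_j)·cross = 31·227.2500 = 7044.7500
edge 5: (14.5,37.5)→(5,31.5)  cross = 14.5·31.5 − 5·37.5 = 269.2500; (r_i+r_j)·cross = 19.5·269.2500 = 5250.3750
Σcross = 484.2500 → A = |Σcross|/2 = 242.1250 mm²
Σ(r_i+r_j)·cross = 19036.7500 → first moment M = |Σ|/6 = 3172.7917
R_c = M/A = 3172.7917/242.1250 = 13.1039 mm
θ = 303° = 5.288348 rad
V = θ·R_c·A = 5.288348·13.1039·242.1250 = 16778.825 mm³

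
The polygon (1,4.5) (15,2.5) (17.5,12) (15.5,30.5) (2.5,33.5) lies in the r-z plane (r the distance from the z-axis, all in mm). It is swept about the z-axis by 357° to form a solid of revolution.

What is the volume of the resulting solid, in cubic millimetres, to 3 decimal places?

Volume = 23635.598 mm³

Profile (r,z), 5 vertices: (1,4.5) (15,2.5) (17.5,12) (15.5,30.5) (2.5,33.5)
edge 0: (1,4.5)→(15,2.5)  cross = 1·2.5 − 15·4.5 = -65.0000; (r_i+r_j)·cross = 16·-65.0000 = -1040.0000
edge 1: (15,2.5)→(17.5,12)  cross = 15·12 − 17.5·2.5 = 136.2500; (r_i+r_j)·cross = 32.5·136.2500 = 4428.1250
edge 2: (17.5,12)→(15.5,30.5)  cross = 17.5·30.5 − 15.5·12 = 347.7500; (r_i+r_j)·cross = 33·347.7500 = 11475.7500
edge 3: (15.5,30.5)→(2.5,33.5)  cross = 15.5·33.5 − 2.5·30.5 = 443.0000; (r_i+r_j)·cross = 18·443.0000 = 7974.0000
edge 4: (2.5,33.5)→(1,4.5)  cross = 2.5·4.5 − 1·33.5 = -22.2500; (r_i+r_j)·cross = 3.5·-22.2500 = -77.8750
Σcross = 839.7500 → A = |Σcross|/2 = 419.8750 mm²
Σ(r_i+r_j)·cross = 22760.0000 → first moment M = |Σ|/6 = 3793.3333
R_c = M/A = 3793.3333/419.8750 = 9.0344 mm
θ = 357° = 6.230825 rad
V = θ·R_c·A = 6.230825·9.0344·419.8750 = 23635.598 mm³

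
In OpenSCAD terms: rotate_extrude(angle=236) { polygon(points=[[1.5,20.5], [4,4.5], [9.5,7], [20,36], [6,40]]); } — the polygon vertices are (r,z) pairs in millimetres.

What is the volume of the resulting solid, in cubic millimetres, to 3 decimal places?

Volume = 14418.136 mm³

Profile (r,z), 5 vertices: (1.5,20.5) (4,4.5) (9.5,7) (20,36) (6,40)
edge 0: (1.5,20.5)→(4,4.5)  cross = 1.5·4.5 − 4·20.5 = -75.2500; (r_i+r_j)·cross = 5.5·-75.2500 = -413.8750
edge 1: (4,4.5)→(9.5,7)  cross = 4·7 − 9.5·4.5 = -14.7500; (r_i+r_j)·cross = 13.5·-14.7500 = -199.1250
edge 2: (9.5,7)→(20,36)  cross = 9.5·36 − 20·7 = 202.0000; (r_i+r_j)·cross = 29.5·202.0000 = 5959.0000
edge 3: (20,36)→(6,40)  cross = 20·40 − 6·36 = 584.0000; (r_i+r_j)·cross = 26·584.0000 = 15184.0000
edge 4: (6,40)→(1.5,20.5)  cross = 6·20.5 − 1.5·40 = 63.0000; (r_i+r_j)·cross = 7.5·63.0000 = 472.5000
Σcross = 759.0000 → A = |Σcross|/2 = 379.5000 mm²
Σ(r_i+r_j)·cross = 21002.5000 → first moment M = |Σ|/6 = 3500.4167
R_c = M/A = 3500.4167/379.5000 = 9.2238 mm
θ = 236° = 4.118977 rad
V = θ·R_c·A = 4.118977·9.2238·379.5000 = 14418.136 mm³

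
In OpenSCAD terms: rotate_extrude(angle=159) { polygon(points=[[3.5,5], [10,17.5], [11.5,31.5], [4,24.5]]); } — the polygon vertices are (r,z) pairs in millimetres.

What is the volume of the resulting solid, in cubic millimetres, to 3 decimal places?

Profile (r,z), 4 vertices: (3.5,5) (10,17.5) (11.5,31.5) (4,24.5)
edge 0: (3.5,5)→(10,17.5)  cross = 3.5·17.5 − 10·5 = 11.2500; (r_i+r_j)·cross = 13.5·11.2500 = 151.8750
edge 1: (10,17.5)→(11.5,31.5)  cross = 10·31.5 − 11.5·17.5 = 113.7500; (r_i+r_j)·cross = 21.5·113.7500 = 2445.6250
edge 2: (11.5,31.5)→(4,24.5)  cross = 11.5·24.5 − 4·31.5 = 155.7500; (r_i+r_j)·cross = 15.5·155.7500 = 2414.1250
edge 3: (4,24.5)→(3.5,5)  cross = 4·5 − 3.5·24.5 = -65.7500; (r_i+r_j)·cross = 7.5·-65.7500 = -493.1250
Σcross = 215.0000 → A = |Σcross|/2 = 107.5000 mm²
Σ(r_i+r_j)·cross = 4518.5000 → first moment M = |Σ|/6 = 753.0833
R_c = M/A = 753.0833/107.5000 = 7.0054 mm
θ = 159° = 2.775074 rad
V = θ·R_c·A = 2.775074·7.0054·107.5000 = 2089.862 mm³

Volume = 2089.862 mm³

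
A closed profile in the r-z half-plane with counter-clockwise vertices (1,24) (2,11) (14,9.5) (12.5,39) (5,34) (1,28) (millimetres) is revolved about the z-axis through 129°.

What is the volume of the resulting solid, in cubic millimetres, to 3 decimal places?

Profile (r,z), 6 vertices: (1,24) (2,11) (14,9.5) (12.5,39) (5,34) (1,28)
edge 0: (1,24)→(2,11)  cross = 1·11 − 2·24 = -37.0000; (r_i+r_j)·cross = 3·-37.0000 = -111.0000
edge 1: (2,11)→(14,9.5)  cross = 2·9.5 − 14·11 = -135.0000; (r_i+r_j)·cross = 16·-135.0000 = -2160.0000
edge 2: (14,9.5)→(12.5,39)  cross = 14·39 − 12.5·9.5 = 427.2500; (r_i+r_j)·cross = 26.5·427.2500 = 11322.1250
edge 3: (12.5,39)→(5,34)  cross = 12.5·34 − 5·39 = 230.0000; (r_i+r_j)·cross = 17.5·230.0000 = 4025.0000
edge 4: (5,34)→(1,28)  cross = 5·28 − 1·34 = 106.0000; (r_i+r_j)·cross = 6·106.0000 = 636.0000
edge 5: (1,28)→(1,24)  cross = 1·24 − 1·28 = -4.0000; (r_i+r_j)·cross = 2·-4.0000 = -8.0000
Σcross = 587.2500 → A = |Σcross|/2 = 293.6250 mm²
Σ(r_i+r_j)·cross = 13704.1250 → first moment M = |Σ|/6 = 2284.0208
R_c = M/A = 2284.0208/293.6250 = 7.7787 mm
θ = 129° = 2.251475 rad
V = θ·R_c·A = 2.251475·7.7787·293.6250 = 5142.415 mm³

Volume = 5142.415 mm³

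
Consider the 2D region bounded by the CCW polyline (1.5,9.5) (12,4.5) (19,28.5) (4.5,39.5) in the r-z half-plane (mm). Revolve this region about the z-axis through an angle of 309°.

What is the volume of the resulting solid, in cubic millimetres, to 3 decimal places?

Volume = 18900.454 mm³

Profile (r,z), 4 vertices: (1.5,9.5) (12,4.5) (19,28.5) (4.5,39.5)
edge 0: (1.5,9.5)→(12,4.5)  cross = 1.5·4.5 − 12·9.5 = -107.2500; (r_i+r_j)·cross = 13.5·-107.2500 = -1447.8750
edge 1: (12,4.5)→(19,28.5)  cross = 12·28.5 − 19·4.5 = 256.5000; (r_i+r_j)·cross = 31·256.5000 = 7951.5000
edge 2: (19,28.5)→(4.5,39.5)  cross = 19·39.5 − 4.5·28.5 = 622.2500; (r_i+r_j)·cross = 23.5·622.2500 = 14622.8750
edge 3: (4.5,39.5)→(1.5,9.5)  cross = 4.5·9.5 − 1.5·39.5 = -16.5000; (r_i+r_j)·cross = 6·-16.5000 = -99.0000
Σcross = 755.0000 → A = |Σcross|/2 = 377.5000 mm²
Σ(r_i+r_j)·cross = 21027.5000 → first moment M = |Σ|/6 = 3504.5833
R_c = M/A = 3504.5833/377.5000 = 9.2837 mm
θ = 309° = 5.393067 rad
V = θ·R_c·A = 5.393067·9.2837·377.5000 = 18900.454 mm³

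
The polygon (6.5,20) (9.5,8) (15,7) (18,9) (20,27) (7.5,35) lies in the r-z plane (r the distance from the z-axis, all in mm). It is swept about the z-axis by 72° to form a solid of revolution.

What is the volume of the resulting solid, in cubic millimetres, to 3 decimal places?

Profile (r,z), 6 vertices: (6.5,20) (9.5,8) (15,7) (18,9) (20,27) (7.5,35)
edge 0: (6.5,20)→(9.5,8)  cross = 6.5·8 − 9.5·20 = -138.0000; (r_i+r_j)·cross = 16·-138.0000 = -2208.0000
edge 1: (9.5,8)→(15,7)  cross = 9.5·7 − 15·8 = -53.5000; (r_i+r_j)·cross = 24.5·-53.5000 = -1310.7500
edge 2: (15,7)→(18,9)  cross = 15·9 − 18·7 = 9.0000; (r_i+r_j)·cross = 33·9.0000 = 297.0000
edge 3: (18,9)→(20,27)  cross = 18·27 − 20·9 = 306.0000; (r_i+r_j)·cross = 38·306.0000 = 11628.0000
edge 4: (20,27)→(7.5,35)  cross = 20·35 − 7.5·27 = 497.5000; (r_i+r_j)·cross = 27.5·497.5000 = 13681.2500
edge 5: (7.5,35)→(6.5,20)  cross = 7.5·20 − 6.5·35 = -77.5000; (r_i+r_j)·cross = 14·-77.5000 = -1085.0000
Σcross = 543.5000 → A = |Σcross|/2 = 271.7500 mm²
Σ(r_i+r_j)·cross = 21002.5000 → first moment M = |Σ|/6 = 3500.4167
R_c = M/A = 3500.4167/271.7500 = 12.8810 mm
θ = 72° = 1.256637 rad
V = θ·R_c·A = 1.256637·12.8810·271.7500 = 4398.753 mm³

Volume = 4398.753 mm³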